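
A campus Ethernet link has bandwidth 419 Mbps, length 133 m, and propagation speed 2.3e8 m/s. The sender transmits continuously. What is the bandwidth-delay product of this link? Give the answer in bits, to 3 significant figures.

242 bits

Propagation delay = 133 / 2.3e+08 = 5.78261e-07 s.
BDP = R × t_prop = 419000000 × 5.78261e-07 = 242.291 bits.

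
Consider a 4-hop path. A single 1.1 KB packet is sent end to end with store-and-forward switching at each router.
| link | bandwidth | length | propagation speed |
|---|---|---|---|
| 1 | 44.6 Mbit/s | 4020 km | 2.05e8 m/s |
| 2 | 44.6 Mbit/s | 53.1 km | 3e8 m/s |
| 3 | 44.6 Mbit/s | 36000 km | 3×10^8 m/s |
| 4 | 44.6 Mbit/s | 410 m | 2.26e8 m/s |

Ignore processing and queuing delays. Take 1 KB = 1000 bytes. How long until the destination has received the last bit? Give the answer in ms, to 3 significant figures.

141 ms

L = 8800 bits.
Transmission delay per hop = L/R = 8800/44600000 = 0.197309 ms; 4 hops → 0.789238 ms.
Propagation delays (d/s per hop): 19.6098, 0.177, 120, 0.00181416 ms; sum = 139.789 ms.
End-to-end = 141 ms.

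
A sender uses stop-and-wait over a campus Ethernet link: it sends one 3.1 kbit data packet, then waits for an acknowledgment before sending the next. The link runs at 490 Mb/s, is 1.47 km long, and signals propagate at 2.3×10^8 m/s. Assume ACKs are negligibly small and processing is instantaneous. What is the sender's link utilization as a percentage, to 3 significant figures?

t_tx = L/R = 3100/490000000 = 6.32653e-06 s.
t_prop = 1470/2.3e+08 = 6.3913e-06 s; RTT = 1.27826e-05 s.
Cycle = t_tx + RTT = 1.91091e-05 s.
Utilization = t_tx / cycle = 6.32653e-06/1.91091e-05 = 33.1 %.

33.1 %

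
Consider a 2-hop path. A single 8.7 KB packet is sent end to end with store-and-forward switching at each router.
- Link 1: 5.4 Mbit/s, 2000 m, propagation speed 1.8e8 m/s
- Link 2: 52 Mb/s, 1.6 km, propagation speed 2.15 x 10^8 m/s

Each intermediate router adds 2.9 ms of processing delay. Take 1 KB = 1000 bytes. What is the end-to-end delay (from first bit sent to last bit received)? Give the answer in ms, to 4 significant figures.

17.15 ms

L = 69600 bits.
Transmission delays (L/R per hop): 12.8889, 1.33846 ms; sum = 14.2274 ms.
Propagation delays (d/s per hop): 0.0111111, 0.00744186 ms; sum = 0.018553 ms.
Processing at 1 router(s): 1 × 2.9 ms = 2.9 ms.
End-to-end = 17.15 ms.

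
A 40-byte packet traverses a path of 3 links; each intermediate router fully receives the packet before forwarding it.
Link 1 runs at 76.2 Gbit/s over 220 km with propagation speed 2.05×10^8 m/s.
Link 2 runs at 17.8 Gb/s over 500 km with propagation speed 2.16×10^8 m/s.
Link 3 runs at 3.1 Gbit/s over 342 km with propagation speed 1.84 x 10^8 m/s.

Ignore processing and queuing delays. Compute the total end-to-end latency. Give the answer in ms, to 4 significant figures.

5.247 ms

L = 40 × 8 = 320 bits.
Transmission delays (L/R per hop): 4.19948e-06, 1.79775e-05, 0.000103226 ms; sum = 0.000125403 ms.
Propagation delays (d/s per hop): 1.07317, 2.31481, 1.8587 ms; sum = 5.24668 ms.
End-to-end = 5.247 ms.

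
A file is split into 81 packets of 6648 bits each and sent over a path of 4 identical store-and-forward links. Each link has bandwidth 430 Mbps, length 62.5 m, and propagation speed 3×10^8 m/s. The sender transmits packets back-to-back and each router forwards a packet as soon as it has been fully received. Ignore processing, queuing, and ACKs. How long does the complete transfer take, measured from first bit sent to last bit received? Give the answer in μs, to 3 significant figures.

1300 μs

Per-hop transmission t_tx = L/R = 6648/430000000 = 15.4605 μs.
Per-hop propagation t_prop = 62.5/300000000 = 0.208333 μs.
Pipeline fill: first packet needs 4·t_tx to clear all hops; remaining 80 packets each add one t_tx.
Total = (4+81-1)·t_tx + 4·t_prop = 84·15.4605 + 4·0.208333 = 1300 μs.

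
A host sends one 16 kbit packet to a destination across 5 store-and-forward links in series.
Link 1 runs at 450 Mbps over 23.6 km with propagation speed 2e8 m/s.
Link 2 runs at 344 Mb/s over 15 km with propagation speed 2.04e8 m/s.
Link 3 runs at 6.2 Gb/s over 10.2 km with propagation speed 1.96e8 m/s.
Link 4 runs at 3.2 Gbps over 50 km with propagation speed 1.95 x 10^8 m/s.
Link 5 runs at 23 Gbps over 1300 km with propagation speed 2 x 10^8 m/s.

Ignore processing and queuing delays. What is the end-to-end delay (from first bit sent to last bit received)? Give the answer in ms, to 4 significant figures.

7.090 ms

L = 16000 bits.
Transmission delays (L/R per hop): 0.0355556, 0.0465116, 0.00258065, 0.005, 0.000695652 ms; sum = 0.0903435 ms.
Propagation delays (d/s per hop): 0.118, 0.0735294, 0.0520408, 0.25641, 6.5 ms; sum = 6.99998 ms.
End-to-end = 7.090 ms.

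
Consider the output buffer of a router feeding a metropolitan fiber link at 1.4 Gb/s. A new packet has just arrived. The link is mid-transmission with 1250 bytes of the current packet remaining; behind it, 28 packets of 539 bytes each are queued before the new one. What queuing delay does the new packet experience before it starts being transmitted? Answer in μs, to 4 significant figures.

Each queued packet: L/R = 4312/1400000000 = 3.08 μs.
28 queued → 86.24 μs.
Plus remaining 10000 bits of current packet: 7.14286 μs.
Queuing delay = 93.38 μs.

93.38 μs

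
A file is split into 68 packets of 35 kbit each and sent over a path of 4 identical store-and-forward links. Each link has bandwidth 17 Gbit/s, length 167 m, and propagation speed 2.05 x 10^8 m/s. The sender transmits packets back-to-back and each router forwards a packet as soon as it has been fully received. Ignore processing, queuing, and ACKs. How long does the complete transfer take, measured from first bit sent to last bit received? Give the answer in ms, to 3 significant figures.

Per-hop transmission t_tx = L/R = 35000/17000000000 = 0.00205882 ms.
Per-hop propagation t_prop = 167/2.05e+08 = 0.000814634 ms.
Pipeline fill: first packet needs 4·t_tx to clear all hops; remaining 67 packets each add one t_tx.
Total = (4+68-1)·t_tx + 4·t_prop = 71·0.00205882 + 4·0.000814634 = 0.149 ms.

0.149 ms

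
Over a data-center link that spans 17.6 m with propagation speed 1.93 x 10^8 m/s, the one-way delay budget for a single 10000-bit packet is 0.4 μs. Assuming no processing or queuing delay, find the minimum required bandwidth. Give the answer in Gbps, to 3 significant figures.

Propagation delay = 17.6 / 193000000 = 0.0911917 μs.
Transmission budget = 0.4 − 0.0911917 = 0.308808 μs.
R ≥ L / t_tx = 10000 bits / 3.08808e-07 s = 32.4 Gbps.

32.4 Gbps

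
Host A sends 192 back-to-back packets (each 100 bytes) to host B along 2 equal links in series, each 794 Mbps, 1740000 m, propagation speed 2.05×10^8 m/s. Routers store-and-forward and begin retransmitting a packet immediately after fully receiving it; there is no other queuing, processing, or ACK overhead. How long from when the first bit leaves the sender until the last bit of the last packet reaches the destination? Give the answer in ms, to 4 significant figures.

Per-hop transmission t_tx = L/R = 800/794000000 = 0.00100756 ms.
Per-hop propagation t_prop = 1740000/2.05e+08 = 8.4878 ms.
Pipeline fill: first packet needs 2·t_tx to clear all hops; remaining 191 packets each add one t_tx.
Total = (2+192-1)·t_tx + 2·t_prop = 193·0.00100756 + 2·8.4878 = 17.17 ms.

17.17 ms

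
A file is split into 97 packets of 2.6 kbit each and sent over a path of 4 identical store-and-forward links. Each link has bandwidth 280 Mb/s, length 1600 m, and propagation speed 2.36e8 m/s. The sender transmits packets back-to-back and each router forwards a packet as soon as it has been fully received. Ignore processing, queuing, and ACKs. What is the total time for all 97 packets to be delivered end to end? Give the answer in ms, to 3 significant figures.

0.956 ms

Per-hop transmission t_tx = L/R = 2600/280000000 = 0.00928571 ms.
Per-hop propagation t_prop = 1600/236000000 = 0.00677966 ms.
Pipeline fill: first packet needs 4·t_tx to clear all hops; remaining 96 packets each add one t_tx.
Total = (4+97-1)·t_tx + 4·t_prop = 100·0.00928571 + 4·0.00677966 = 0.956 ms.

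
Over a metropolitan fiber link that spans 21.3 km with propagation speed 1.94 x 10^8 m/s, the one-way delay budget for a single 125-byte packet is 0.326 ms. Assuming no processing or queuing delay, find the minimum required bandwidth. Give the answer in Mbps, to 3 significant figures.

4.63 Mbps

L = 1000 bits.
Propagation delay = 21300 / 194000000 = 0.109794 ms.
Transmission budget = 0.326 − 0.109794 = 0.216206 ms.
R ≥ L / t_tx = 1000 bits / 0.000216206 s = 4.63 Mbps.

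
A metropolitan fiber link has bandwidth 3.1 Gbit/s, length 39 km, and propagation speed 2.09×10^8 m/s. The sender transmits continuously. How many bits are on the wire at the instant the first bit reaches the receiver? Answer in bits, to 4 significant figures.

578500 bits

Propagation delay = 39000 / 209000000 = 0.000186603 s.
BDP = R × t_prop = 3100000000 × 0.000186603 = 578469 bits.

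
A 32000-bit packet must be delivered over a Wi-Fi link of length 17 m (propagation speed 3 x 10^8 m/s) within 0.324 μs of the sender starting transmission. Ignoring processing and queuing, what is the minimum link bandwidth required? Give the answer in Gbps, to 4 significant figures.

Propagation delay = 17 / 300000000 = 0.0566667 μs.
Transmission budget = 0.324 − 0.0566667 = 0.267333 μs.
R ≥ L / t_tx = 32000 bits / 2.67333e-07 s = 119.7 Gbps.

119.7 Gbps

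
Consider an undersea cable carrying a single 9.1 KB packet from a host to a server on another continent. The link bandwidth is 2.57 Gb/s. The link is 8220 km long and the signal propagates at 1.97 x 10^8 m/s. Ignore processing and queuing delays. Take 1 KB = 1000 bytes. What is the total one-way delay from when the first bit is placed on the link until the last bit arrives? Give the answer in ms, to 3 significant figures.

41.8 ms

L = 72800 bits.
Transmission delay = L/R = 72800 / 2570000000 = 0.0283268 ms.
Propagation delay = d/s = 8220000 m / 197000000 m/s = 41.7259 ms.
Total = 41.8 ms.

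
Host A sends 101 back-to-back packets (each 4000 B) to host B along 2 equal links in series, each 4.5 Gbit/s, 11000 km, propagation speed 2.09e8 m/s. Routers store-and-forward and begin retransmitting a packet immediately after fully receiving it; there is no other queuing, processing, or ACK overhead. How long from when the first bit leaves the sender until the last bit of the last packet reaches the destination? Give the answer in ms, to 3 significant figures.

106 ms

Per-hop transmission t_tx = L/R = 32000/4500000000 = 0.00711111 ms.
Per-hop propagation t_prop = 11000000/209000000 = 52.6316 ms.
Pipeline fill: first packet needs 2·t_tx to clear all hops; remaining 100 packets each add one t_tx.
Total = (2+101-1)·t_tx + 2·t_prop = 102·0.00711111 + 2·52.6316 = 106 ms.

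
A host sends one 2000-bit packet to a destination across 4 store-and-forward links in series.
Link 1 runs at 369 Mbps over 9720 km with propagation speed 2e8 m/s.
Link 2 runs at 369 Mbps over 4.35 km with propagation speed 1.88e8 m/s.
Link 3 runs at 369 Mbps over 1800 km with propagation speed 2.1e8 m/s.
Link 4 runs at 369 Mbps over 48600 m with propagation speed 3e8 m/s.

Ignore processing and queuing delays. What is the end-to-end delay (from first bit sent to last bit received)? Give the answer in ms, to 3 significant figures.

57.4 ms

Transmission delay per hop = L/R = 2000/369000000 = 0.00542005 ms; 4 hops → 0.0216802 ms.
Propagation delays (d/s per hop): 48.6, 0.0231383, 8.57143, 0.162 ms; sum = 57.3566 ms.
End-to-end = 57.4 ms.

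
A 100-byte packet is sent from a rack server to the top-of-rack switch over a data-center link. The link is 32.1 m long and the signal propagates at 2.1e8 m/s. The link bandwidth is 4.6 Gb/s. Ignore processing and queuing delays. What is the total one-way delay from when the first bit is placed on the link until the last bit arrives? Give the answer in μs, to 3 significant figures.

0.327 μs

L = 100 × 8 = 800 bits.
Transmission delay = L/R = 800 / 4600000000 = 0.173913 μs.
Propagation delay = d/s = 32.1 m / 210000000 m/s = 0.152857 μs.
Total = 0.327 μs.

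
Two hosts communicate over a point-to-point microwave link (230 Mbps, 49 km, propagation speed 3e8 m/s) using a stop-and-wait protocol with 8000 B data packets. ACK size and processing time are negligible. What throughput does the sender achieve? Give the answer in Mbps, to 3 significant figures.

106 Mbps

t_tx = L/R = 64000/230000000 = 0.000278261 s.
t_prop = 49000/300000000 = 0.000163333 s; RTT = 0.000326667 s.
Cycle = t_tx + RTT = 0.000604928 s.
Throughput = L / cycle = 64000 / 0.000604928 = 106 Mbps.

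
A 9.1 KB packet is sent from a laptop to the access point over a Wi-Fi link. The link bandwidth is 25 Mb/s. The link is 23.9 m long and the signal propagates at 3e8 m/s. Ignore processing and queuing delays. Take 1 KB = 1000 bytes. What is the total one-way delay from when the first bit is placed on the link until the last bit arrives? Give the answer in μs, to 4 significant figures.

L = 72800 bits.
Transmission delay = L/R = 72800 / 25000000 = 2912 μs.
Propagation delay = d/s = 23.9 m / 300000000 m/s = 0.0796667 μs.
Total = 2912 μs.

2912 μs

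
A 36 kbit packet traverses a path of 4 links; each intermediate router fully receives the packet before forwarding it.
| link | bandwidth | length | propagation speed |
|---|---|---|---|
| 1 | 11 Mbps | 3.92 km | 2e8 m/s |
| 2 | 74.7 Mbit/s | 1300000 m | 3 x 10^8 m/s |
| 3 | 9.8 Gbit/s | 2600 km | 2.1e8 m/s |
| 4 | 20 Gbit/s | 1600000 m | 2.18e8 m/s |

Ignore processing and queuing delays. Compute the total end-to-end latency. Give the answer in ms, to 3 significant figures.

27.8 ms

L = 36000 bits.
Transmission delays (L/R per hop): 3.27273, 0.481928, 0.00367347, 0.0018 ms; sum = 3.76013 ms.
Propagation delays (d/s per hop): 0.0196, 4.33333, 12.381, 7.33945 ms; sum = 24.0733 ms.
End-to-end = 27.8 ms.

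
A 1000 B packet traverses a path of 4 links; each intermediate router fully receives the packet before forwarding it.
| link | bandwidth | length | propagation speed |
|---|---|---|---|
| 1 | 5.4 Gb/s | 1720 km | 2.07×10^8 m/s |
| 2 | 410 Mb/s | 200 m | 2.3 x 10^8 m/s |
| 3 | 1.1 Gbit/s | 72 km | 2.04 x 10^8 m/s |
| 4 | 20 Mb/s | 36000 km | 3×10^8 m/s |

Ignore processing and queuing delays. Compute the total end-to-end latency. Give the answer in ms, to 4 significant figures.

129.1 ms

L = 1000 × 8 = 8000 bits.
Transmission delays (L/R per hop): 0.00148148, 0.0195122, 0.00727273, 0.4 ms; sum = 0.428266 ms.
Propagation delays (d/s per hop): 8.30918, 0.000869565, 0.352941, 120 ms; sum = 128.663 ms.
End-to-end = 129.1 ms.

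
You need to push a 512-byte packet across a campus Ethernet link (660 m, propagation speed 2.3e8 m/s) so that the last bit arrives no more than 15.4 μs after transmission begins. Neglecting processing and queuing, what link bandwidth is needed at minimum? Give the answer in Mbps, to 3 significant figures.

L = 4096 bits.
Propagation delay = 660 / 2.3e+08 = 2.86957 μs.
Transmission budget = 15.4 − 2.86957 = 12.5304 μs.
R ≥ L / t_tx = 4096 bits / 1.25304e-05 s = 327 Mbps.

327 Mbps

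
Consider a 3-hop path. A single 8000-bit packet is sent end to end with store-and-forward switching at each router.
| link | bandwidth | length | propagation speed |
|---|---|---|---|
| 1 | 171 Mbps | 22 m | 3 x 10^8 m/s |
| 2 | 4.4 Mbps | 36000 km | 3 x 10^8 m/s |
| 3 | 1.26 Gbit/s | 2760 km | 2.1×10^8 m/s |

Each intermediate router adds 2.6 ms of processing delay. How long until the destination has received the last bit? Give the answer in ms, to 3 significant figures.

140 ms

Transmission delays (L/R per hop): 0.0467836, 1.81818, 0.00634921 ms; sum = 1.87131 ms.
Propagation delays (d/s per hop): 7.33333e-05, 120, 13.1429 ms; sum = 133.143 ms.
Processing at 2 router(s): 2 × 2.6 ms = 5.2 ms.
End-to-end = 140 ms.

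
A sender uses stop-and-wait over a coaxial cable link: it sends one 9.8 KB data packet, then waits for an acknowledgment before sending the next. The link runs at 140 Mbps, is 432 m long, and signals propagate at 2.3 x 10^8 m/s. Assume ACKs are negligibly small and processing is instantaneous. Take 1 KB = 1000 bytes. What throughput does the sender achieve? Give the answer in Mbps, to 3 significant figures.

139 Mbps

t_tx = L/R = 78400/140000000 = 0.00056 s.
t_prop = 432/2.3e+08 = 1.87826e-06 s; RTT = 3.75652e-06 s.
Cycle = t_tx + RTT = 0.000563757 s.
Throughput = L / cycle = 78400 / 0.000563757 = 139 Mbps.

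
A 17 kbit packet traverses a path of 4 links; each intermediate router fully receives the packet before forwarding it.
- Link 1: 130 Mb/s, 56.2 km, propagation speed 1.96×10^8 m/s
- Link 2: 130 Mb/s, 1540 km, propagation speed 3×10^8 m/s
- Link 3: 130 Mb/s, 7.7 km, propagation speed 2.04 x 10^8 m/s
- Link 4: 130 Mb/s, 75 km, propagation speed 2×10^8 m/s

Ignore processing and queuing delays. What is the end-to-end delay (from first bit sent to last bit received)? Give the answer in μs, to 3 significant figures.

L = 17000 bits.
Transmission delay per hop = L/R = 17000/130000000 = 130.769 μs; 4 hops → 523.077 μs.
Propagation delays (d/s per hop): 286.735, 5133.33, 37.7451, 375 μs; sum = 5832.81 μs.
End-to-end = 6360 μs.

6360 μs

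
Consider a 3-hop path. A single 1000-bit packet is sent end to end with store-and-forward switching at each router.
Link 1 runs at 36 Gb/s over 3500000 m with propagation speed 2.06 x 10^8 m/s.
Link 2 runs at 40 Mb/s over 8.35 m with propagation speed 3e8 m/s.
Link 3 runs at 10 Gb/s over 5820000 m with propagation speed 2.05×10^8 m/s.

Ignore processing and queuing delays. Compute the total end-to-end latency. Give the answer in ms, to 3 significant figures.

45.4 ms

Transmission delays (L/R per hop): 2.77778e-05, 0.025, 0.0001 ms; sum = 0.0251278 ms.
Propagation delays (d/s per hop): 16.9903, 2.78333e-05, 28.3902 ms; sum = 45.3806 ms.
End-to-end = 45.4 ms.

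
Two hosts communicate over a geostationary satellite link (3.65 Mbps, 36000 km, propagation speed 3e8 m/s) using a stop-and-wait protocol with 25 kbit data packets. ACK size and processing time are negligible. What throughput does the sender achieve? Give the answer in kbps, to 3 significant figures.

101 kbps

t_tx = L/R = 25000/3650000 = 0.00684932 s.
t_prop = 36000000/300000000 = 0.12 s; RTT = 0.24 s.
Cycle = t_tx + RTT = 0.246849 s.
Throughput = L / cycle = 25000 / 0.246849 = 101 kbps.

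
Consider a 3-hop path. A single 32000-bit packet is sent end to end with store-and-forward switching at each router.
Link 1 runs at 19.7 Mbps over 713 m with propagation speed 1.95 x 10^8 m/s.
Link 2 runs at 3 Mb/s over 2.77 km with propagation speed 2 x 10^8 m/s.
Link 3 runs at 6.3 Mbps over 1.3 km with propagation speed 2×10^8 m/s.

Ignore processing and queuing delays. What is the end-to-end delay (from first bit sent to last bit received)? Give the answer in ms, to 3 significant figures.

17.4 ms

Transmission delays (L/R per hop): 1.62437, 10.6667, 5.07937 ms; sum = 17.3704 ms.
Propagation delays (d/s per hop): 0.00365641, 0.01385, 0.0065 ms; sum = 0.0240064 ms.
End-to-end = 17.4 ms.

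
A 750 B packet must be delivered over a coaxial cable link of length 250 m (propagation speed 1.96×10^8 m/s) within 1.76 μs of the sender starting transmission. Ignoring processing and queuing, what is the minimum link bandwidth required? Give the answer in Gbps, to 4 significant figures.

L = 6000 bits.
Propagation delay = 250 / 196000000 = 1.27551 μs.
Transmission budget = 1.76 − 1.27551 = 0.48449 μs.
R ≥ L / t_tx = 6000 bits / 4.8449e-07 s = 12.38 Gbps.

12.38 Gbps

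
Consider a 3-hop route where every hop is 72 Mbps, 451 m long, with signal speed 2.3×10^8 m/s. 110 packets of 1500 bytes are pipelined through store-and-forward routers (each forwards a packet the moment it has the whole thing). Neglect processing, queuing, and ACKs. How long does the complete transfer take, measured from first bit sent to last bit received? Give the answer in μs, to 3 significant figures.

Per-hop transmission t_tx = L/R = 12000/72000000 = 166.667 μs.
Per-hop propagation t_prop = 451/2.3e+08 = 1.96087 μs.
Pipeline fill: first packet needs 3·t_tx to clear all hops; remaining 109 packets each add one t_tx.
Total = (3+110-1)·t_tx + 3·t_prop = 112·166.667 + 3·1.96087 = 18700 μs.

18700 μs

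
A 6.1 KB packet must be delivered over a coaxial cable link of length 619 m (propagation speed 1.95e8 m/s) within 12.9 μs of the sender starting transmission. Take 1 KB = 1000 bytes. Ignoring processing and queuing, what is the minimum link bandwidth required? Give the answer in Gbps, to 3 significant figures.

L = 48800 bits.
Propagation delay = 619 / 195000000 = 3.17436 μs.
Transmission budget = 12.9 − 3.17436 = 9.72564 μs.
R ≥ L / t_tx = 48800 bits / 9.72564e-06 s = 5.02 Gbps.

5.02 Gbps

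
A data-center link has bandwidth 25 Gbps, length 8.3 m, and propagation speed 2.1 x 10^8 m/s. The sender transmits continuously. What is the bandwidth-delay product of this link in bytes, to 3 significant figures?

124 bytes

Propagation delay = 8.3 / 210000000 = 3.95238e-08 s.
BDP = R × t_prop = 25000000000 × 3.95238e-08 = 988.095 bits.
In bytes: 988.095/8 = 124 bytes.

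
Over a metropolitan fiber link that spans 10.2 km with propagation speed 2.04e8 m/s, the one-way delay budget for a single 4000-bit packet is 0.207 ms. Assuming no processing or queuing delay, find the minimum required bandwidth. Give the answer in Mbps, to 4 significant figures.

Propagation delay = 10200 / 204000000 = 0.05 ms.
Transmission budget = 0.207 − 0.05 = 0.157 ms.
R ≥ L / t_tx = 4000 bits / 0.000157 s = 25.48 Mbps.

25.48 Mbps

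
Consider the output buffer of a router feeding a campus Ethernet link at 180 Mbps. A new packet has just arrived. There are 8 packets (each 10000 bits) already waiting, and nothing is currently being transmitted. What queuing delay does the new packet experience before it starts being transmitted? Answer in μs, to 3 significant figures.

Each queued packet: L/R = 10000/180000000 = 55.5556 μs.
8 queued → 444.444 μs.
Queuing delay = 444 μs.

444 μs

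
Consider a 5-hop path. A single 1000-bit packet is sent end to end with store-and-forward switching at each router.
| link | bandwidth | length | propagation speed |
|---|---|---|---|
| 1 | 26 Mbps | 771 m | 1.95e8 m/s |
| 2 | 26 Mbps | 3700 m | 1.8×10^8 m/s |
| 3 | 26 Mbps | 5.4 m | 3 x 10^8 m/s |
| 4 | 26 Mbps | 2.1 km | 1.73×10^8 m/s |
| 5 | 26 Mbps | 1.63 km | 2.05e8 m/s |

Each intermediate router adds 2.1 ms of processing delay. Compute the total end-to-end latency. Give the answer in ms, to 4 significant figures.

8.637 ms

Transmission delay per hop = L/R = 1000/26000000 = 0.0384615 ms; 5 hops → 0.192308 ms.
Propagation delays (d/s per hop): 0.00395385, 0.0205556, 1.8e-05, 0.0121387, 0.00795122 ms; sum = 0.0446173 ms.
Processing at 4 router(s): 4 × 2.1 ms = 8.4 ms.
End-to-end = 8.637 ms.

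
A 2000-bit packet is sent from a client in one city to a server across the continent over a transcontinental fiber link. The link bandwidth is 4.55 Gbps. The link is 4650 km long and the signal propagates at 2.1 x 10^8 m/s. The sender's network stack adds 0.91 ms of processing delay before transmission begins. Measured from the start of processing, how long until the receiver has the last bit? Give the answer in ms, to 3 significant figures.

Transmission delay = L/R = 2000 / 4550000000 = 0.00043956 ms.
Propagation delay = d/s = 4650000 m / 210000000 m/s = 22.1429 ms.
Plus processing delay 0.91 ms = 0.91 ms.
Total = 23.1 ms.

23.1 ms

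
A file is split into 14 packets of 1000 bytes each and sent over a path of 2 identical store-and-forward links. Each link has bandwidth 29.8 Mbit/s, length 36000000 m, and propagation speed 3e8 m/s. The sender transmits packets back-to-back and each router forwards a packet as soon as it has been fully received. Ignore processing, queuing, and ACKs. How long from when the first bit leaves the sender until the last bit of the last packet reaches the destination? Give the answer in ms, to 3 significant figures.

244 ms

Per-hop transmission t_tx = L/R = 8000/29800000 = 0.268456 ms.
Per-hop propagation t_prop = 36000000/300000000 = 120 ms.
Pipeline fill: first packet needs 2·t_tx to clear all hops; remaining 13 packets each add one t_tx.
Total = (2+14-1)·t_tx + 2·t_prop = 15·0.268456 + 2·120 = 244 ms.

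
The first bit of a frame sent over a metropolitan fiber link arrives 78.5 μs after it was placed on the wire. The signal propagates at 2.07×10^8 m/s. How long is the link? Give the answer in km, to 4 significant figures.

d = s × t_prop = 2.07e+08 × 7.85e-05 = 16.25 km.

16.25 km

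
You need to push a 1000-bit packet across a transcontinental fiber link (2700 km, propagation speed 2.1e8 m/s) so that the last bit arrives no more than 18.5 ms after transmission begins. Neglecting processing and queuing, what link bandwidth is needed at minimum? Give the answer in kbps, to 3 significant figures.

177 kbps

Propagation delay = 2700000 / 210000000 = 12.8571 ms.
Transmission budget = 18.5 − 12.8571 = 5.64286 ms.
R ≥ L / t_tx = 1000 bits / 0.00564286 s = 177 kbps.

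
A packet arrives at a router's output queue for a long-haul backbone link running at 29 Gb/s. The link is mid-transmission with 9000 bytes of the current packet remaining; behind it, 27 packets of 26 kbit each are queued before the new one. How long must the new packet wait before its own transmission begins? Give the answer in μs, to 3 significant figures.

26.7 μs

Each queued packet: L/R = 26000/29000000000 = 0.896552 μs.
27 queued → 24.2069 μs.
Plus remaining 72000 bits of current packet: 2.48276 μs.
Queuing delay = 26.7 μs.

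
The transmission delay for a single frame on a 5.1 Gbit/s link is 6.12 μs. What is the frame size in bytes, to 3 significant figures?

L = R × t_tx = 5100000000 b/s × 6.12e-06 s = 31212 bits.
In bytes: 31212 / 8 = 3900 bytes.

3900 bytes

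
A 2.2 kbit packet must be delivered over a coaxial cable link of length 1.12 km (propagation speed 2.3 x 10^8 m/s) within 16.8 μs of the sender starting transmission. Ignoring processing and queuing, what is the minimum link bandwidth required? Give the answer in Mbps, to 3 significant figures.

184 Mbps

Propagation delay = 1120 / 2.3e+08 = 4.86957 μs.
Transmission budget = 16.8 − 4.86957 = 11.9304 μs.
R ≥ L / t_tx = 2200 bits / 1.19304e-05 s = 184 Mbps.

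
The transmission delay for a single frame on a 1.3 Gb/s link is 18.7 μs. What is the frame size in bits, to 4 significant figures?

L = R × t_tx = 1300000000 b/s × 1.87e-05 s = 24310 bits.

24310 bits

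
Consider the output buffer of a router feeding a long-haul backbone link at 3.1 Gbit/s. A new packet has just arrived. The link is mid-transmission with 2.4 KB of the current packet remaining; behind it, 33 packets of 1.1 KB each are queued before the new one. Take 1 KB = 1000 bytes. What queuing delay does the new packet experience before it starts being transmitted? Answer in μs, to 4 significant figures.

Each queued packet: L/R = 8800/3100000000 = 2.83871 μs.
33 queued → 93.6774 μs.
Plus remaining 19200 bits of current packet: 6.19355 μs.
Queuing delay = 99.87 μs.

99.87 μs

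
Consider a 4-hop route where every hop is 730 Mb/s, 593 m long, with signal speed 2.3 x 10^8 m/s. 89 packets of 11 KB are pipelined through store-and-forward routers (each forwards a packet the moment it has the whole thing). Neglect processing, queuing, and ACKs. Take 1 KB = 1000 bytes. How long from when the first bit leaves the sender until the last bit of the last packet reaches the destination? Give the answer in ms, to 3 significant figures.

11.1 ms

Per-hop transmission t_tx = L/R = 88000/730000000 = 0.120548 ms.
Per-hop propagation t_prop = 593/2.3e+08 = 0.00257826 ms.
Pipeline fill: first packet needs 4·t_tx to clear all hops; remaining 88 packets each add one t_tx.
Total = (4+89-1)·t_tx + 4·t_prop = 92·0.120548 + 4·0.00257826 = 11.1 ms.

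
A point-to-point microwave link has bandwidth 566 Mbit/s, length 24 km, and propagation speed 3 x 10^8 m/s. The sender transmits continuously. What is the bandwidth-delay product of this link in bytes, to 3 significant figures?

5660 bytes

Propagation delay = 24000 / 300000000 = 8e-05 s.
BDP = R × t_prop = 566000000 × 8e-05 = 45280 bits.
In bytes: 45280/8 = 5660 bytes.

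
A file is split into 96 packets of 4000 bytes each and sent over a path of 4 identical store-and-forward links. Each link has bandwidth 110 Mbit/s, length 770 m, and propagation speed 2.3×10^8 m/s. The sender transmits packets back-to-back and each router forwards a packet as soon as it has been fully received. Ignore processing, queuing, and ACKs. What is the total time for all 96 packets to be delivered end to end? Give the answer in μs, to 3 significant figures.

28800 μs

Per-hop transmission t_tx = L/R = 32000/110000000 = 290.909 μs.
Per-hop propagation t_prop = 770/2.3e+08 = 3.34783 μs.
Pipeline fill: first packet needs 4·t_tx to clear all hops; remaining 95 packets each add one t_tx.
Total = (4+96-1)·t_tx + 4·t_prop = 99·290.909 + 4·3.34783 = 28800 μs.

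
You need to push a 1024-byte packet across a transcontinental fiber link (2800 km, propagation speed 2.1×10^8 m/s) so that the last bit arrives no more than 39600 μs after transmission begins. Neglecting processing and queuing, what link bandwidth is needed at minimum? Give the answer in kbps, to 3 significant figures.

312 kbps

L = 8192 bits.
Propagation delay = 2800000 / 210000000 = 13333.3 μs.
Transmission budget = 39600 − 13333.3 = 26266.7 μs.
R ≥ L / t_tx = 8192 bits / 0.0262667 s = 312 kbps.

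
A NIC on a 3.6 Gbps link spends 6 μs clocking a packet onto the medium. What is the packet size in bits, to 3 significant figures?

L = R × t_tx = 3600000000 b/s × 6e-06 s = 21600 bits.

21600 bits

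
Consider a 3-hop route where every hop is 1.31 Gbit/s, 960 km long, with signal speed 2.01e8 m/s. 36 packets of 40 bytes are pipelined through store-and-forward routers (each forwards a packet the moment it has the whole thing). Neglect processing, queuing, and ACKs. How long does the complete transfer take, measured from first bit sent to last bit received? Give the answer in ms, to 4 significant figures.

14.34 ms

Per-hop transmission t_tx = L/R = 320/1310000000 = 0.000244275 ms.
Per-hop propagation t_prop = 960000/2.01e+08 = 4.77612 ms.
Pipeline fill: first packet needs 3·t_tx to clear all hops; remaining 35 packets each add one t_tx.
Total = (3+36-1)·t_tx + 3·t_prop = 38·0.000244275 + 3·4.77612 = 14.34 ms.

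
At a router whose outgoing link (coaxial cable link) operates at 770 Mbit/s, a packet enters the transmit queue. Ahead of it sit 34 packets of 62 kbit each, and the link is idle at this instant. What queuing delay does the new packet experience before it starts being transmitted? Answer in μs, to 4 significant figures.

2738 μs

Each queued packet: L/R = 62000/770000000 = 80.5195 μs.
34 queued → 2737.66 μs.
Queuing delay = 2738 μs.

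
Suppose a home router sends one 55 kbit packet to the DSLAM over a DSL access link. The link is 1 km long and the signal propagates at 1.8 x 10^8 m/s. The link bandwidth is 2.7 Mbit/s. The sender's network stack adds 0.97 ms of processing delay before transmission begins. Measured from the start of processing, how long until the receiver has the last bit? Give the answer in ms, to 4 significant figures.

L = 55000 bits.
Transmission delay = L/R = 55000 / 2700000 = 20.3704 ms.
Propagation delay = d/s = 1000 m / 180000000 m/s = 0.00555556 ms.
Plus processing delay 0.97 ms = 0.97 ms.
Total = 21.35 ms.

21.35 ms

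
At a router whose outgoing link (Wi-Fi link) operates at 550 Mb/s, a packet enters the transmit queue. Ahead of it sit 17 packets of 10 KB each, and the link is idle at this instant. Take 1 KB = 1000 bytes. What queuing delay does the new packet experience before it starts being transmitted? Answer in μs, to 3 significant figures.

Each queued packet: L/R = 80000/550000000 = 145.455 μs.
17 queued → 2472.73 μs.
Queuing delay = 2470 μs.

2470 μs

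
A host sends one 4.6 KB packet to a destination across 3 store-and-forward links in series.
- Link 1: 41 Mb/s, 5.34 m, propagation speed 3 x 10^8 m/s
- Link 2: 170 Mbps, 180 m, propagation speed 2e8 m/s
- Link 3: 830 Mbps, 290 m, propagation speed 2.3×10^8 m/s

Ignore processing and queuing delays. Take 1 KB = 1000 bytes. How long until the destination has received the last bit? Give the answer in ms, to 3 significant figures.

1.16 ms

L = 36800 bits.
Transmission delays (L/R per hop): 0.897561, 0.216471, 0.0443373 ms; sum = 1.15837 ms.
Propagation delays (d/s per hop): 1.78e-05, 0.0009, 0.00126087 ms; sum = 0.00217867 ms.
End-to-end = 1.16 ms.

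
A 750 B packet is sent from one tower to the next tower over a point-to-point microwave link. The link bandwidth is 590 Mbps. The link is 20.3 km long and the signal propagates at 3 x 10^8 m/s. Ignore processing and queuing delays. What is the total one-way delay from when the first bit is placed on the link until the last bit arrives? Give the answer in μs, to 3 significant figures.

77.8 μs

L = 750 × 8 = 6000 bits.
Transmission delay = L/R = 6000 / 590000000 = 10.1695 μs.
Propagation delay = d/s = 20300 m / 300000000 m/s = 67.6667 μs.
Total = 77.8 μs.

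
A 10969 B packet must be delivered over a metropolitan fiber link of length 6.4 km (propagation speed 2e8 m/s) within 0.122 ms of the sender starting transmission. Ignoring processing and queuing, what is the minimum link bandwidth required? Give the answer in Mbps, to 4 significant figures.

L = 87752 bits.
Propagation delay = 6400 / 200000000 = 0.032 ms.
Transmission budget = 0.122 − 0.032 = 0.09 ms.
R ≥ L / t_tx = 87752 bits / 9e-05 s = 975.0 Mbps.

975.0 Mbps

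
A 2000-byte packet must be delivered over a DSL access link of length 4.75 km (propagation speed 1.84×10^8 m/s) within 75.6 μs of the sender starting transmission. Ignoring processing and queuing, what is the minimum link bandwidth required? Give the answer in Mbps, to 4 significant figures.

321.4 Mbps

L = 16000 bits.
Propagation delay = 4750 / 184000000 = 25.8152 μs.
Transmission budget = 75.6 − 25.8152 = 49.7848 μs.
R ≥ L / t_tx = 16000 bits / 4.97848e-05 s = 321.4 Mbps.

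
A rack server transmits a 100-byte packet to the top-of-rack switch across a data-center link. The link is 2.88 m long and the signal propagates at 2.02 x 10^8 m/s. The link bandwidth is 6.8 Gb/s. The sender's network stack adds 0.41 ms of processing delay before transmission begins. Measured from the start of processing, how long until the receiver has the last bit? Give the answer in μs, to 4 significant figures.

410.1 μs

L = 100 × 8 = 800 bits.
Transmission delay = L/R = 800 / 6800000000 = 0.117647 μs.
Propagation delay = d/s = 2.88 m / 202000000 m/s = 0.0142574 μs.
Plus processing delay 0.41 ms = 410 μs.
Total = 410.1 μs.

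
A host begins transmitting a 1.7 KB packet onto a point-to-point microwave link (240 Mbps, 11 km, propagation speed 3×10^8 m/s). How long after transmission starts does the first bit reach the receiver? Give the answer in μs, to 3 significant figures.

36.7 μs

First bit experiences only propagation delay: d/s = 11000/300000000 = 36.7 μs.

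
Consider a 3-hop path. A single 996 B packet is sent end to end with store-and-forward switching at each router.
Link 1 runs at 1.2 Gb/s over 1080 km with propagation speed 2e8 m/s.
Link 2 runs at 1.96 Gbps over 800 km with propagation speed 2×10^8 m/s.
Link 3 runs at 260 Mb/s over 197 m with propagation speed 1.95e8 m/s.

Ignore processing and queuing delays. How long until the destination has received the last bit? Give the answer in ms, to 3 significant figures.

L = 996 × 8 = 7968 bits.
Transmission delays (L/R per hop): 0.00664, 0.00406531, 0.0306462 ms; sum = 0.0413515 ms.
Propagation delays (d/s per hop): 5.4, 4, 0.00101026 ms; sum = 9.40101 ms.
End-to-end = 9.44 ms.

9.44 ms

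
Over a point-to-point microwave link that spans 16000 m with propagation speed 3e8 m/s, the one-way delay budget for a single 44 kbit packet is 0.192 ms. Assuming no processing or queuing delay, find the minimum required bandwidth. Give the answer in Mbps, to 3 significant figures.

317 Mbps

Propagation delay = 16000 / 300000000 = 0.0533333 ms.
Transmission budget = 0.192 − 0.0533333 = 0.138667 ms.
R ≥ L / t_tx = 44000 bits / 0.000138667 s = 317 Mbps.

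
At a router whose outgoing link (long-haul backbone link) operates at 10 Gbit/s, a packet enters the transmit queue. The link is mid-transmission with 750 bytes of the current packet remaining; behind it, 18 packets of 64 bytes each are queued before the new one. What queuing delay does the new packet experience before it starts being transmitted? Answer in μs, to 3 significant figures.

Each queued packet: L/R = 512/10000000000 = 0.0512 μs.
18 queued → 0.9216 μs.
Plus remaining 6000 bits of current packet: 0.6 μs.
Queuing delay = 1.52 μs.

1.52 μs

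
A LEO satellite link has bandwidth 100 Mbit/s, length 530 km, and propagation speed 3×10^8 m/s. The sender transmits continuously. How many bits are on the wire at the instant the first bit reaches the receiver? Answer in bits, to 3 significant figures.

177000 bits

Propagation delay = 530000 / 300000000 = 0.00176667 s.
BDP = R × t_prop = 100000000 × 0.00176667 = 176667 bits.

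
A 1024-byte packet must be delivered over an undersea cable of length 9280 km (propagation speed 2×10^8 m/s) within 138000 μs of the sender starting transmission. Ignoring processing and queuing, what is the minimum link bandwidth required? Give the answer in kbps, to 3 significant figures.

L = 8192 bits.
Propagation delay = 9280000 / 200000000 = 46400 μs.
Transmission budget = 138000 − 46400 = 91600 μs.
R ≥ L / t_tx = 8192 bits / 0.0916 s = 89.4 kbps.

89.4 kbps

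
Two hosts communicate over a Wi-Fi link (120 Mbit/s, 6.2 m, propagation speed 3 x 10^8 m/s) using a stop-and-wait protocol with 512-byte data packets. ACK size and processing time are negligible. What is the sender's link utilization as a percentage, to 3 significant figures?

t_tx = L/R = 4096/120000000 = 3.41333e-05 s.
t_prop = 6.2/300000000 = 2.06667e-08 s; RTT = 4.13333e-08 s.
Cycle = t_tx + RTT = 3.41747e-05 s.
Utilization = t_tx / cycle = 3.41333e-05/3.41747e-05 = 99.9 %.

99.9 %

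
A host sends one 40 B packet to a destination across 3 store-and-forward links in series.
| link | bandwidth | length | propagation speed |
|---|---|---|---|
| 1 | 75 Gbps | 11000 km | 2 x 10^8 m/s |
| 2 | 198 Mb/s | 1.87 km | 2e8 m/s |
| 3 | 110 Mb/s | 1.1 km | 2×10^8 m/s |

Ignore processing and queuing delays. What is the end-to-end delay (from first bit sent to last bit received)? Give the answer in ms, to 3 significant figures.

55.0 ms

L = 40 × 8 = 320 bits.
Transmission delays (L/R per hop): 4.26667e-06, 0.00161616, 0.00290909 ms; sum = 0.00452952 ms.
Propagation delays (d/s per hop): 55, 0.00935, 0.0055 ms; sum = 55.0149 ms.
End-to-end = 55.0 ms.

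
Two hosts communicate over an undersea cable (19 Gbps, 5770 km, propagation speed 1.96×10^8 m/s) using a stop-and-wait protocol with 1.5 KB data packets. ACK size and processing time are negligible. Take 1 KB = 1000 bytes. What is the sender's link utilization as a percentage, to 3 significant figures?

t_tx = L/R = 12000/19000000000 = 6.31579e-07 s.
t_prop = 5770000/196000000 = 0.0294388 s; RTT = 0.0588776 s.
Cycle = t_tx + RTT = 0.0588782 s.
Utilization = t_tx / cycle = 6.31579e-07/0.0588782 = 0.00107 %.

0.00107 %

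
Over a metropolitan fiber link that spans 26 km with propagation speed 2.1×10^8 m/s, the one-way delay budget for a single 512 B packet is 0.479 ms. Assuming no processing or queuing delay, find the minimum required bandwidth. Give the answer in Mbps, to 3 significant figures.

L = 4096 bits.
Propagation delay = 26000 / 210000000 = 0.12381 ms.
Transmission budget = 0.479 − 0.12381 = 0.35519 ms.
R ≥ L / t_tx = 4096 bits / 0.00035519 s = 11.5 Mbps.

11.5 Mbps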